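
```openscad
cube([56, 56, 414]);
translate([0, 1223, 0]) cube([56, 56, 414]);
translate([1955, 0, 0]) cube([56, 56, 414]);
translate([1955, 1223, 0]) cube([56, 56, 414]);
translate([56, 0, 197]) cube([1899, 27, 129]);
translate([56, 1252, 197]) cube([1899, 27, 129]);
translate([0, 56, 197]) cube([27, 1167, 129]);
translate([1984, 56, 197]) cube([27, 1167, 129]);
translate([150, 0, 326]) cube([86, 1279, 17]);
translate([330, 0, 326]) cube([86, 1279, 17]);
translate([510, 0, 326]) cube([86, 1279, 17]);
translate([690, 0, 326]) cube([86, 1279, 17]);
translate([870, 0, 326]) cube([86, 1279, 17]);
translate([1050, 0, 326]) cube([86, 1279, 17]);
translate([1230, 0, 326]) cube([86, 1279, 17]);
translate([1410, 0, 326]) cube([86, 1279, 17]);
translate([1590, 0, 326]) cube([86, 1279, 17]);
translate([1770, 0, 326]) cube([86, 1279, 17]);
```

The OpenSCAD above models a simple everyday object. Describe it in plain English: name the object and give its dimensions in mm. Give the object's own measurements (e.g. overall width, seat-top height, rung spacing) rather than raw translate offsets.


A bed frame 2011 mm long (x) by 1279 mm wide (y). Four 56×56 mm corner posts, 414 mm tall, at the corners of the footprint. Four rails of 27 mm thickness and 129 mm height run between adjacent posts with their undersides at z = 197 mm, their outer faces flush with the outside of the frame (the two x-running rails run between the posts' inner faces; the two y-running rails run between the posts' inner faces). 10 slats, each 86 mm wide (x) and 17 mm thick, lie across the top of the two x-running rails, running the full 1279 mm width of the frame in y; along x they sit between the end posts with a 94 mm gap after the −x posts and between neighbouring slats, leaving 99 mm before the +x posts.


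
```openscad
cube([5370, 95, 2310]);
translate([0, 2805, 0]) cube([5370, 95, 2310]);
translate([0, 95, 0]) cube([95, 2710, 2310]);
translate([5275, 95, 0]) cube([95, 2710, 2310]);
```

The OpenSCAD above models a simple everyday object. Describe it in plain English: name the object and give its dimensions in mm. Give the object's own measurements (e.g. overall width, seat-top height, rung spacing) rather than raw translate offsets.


The wall frame of a small rectangular building: four walls, each 2310 mm tall and 95 mm thick, enclosing a footprint 5370 mm (x) by 2900 mm (y) outside-to-outside, with no floor or roof. The front and back walls (the −y and +y sides) span the full width; the two side walls fit between them.


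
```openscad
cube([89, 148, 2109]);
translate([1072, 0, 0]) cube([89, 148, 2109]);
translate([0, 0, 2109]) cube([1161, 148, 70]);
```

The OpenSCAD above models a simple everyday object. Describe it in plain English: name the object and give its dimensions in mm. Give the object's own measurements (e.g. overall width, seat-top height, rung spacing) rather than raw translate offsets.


A door frame. The clear opening is 983 mm wide and 2109 mm high. Two 89 mm wide jambs, 148 mm deep, stand either side of the opening from the floor to the top of the opening. A 70 mm thick head sits across the top of both jambs, spanning the full outside width of the frame.


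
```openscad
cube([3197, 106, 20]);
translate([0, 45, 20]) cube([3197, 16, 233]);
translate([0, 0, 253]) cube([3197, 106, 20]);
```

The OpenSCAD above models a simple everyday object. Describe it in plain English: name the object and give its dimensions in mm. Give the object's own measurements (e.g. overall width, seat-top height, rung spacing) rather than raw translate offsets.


An I-beam lying along x, 3197 mm long. Overall section height 273 mm. Two flanges 106 mm wide (y) and 20 mm thick, one on the floor and one at the top; a web 16 mm thick runs between them, centred on the flange width.


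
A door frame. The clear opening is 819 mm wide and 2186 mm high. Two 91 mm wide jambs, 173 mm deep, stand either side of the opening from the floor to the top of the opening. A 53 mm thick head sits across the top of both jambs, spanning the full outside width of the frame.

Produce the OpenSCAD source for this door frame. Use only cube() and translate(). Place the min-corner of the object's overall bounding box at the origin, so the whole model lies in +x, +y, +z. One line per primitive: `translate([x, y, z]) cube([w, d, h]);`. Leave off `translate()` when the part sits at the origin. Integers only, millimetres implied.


cube([91, 173, 2186]);
translate([910, 0, 0]) cube([91, 173, 2186]);
translate([0, 0, 2186]) cube([1001, 173, 53]);


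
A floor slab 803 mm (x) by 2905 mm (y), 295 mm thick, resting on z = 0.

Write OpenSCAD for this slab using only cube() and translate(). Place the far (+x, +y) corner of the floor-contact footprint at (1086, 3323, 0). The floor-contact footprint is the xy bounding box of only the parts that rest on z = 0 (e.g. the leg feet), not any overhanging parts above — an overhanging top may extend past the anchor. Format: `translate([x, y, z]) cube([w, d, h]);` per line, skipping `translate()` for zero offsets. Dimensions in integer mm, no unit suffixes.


translate([283, 418, 0]) cube([803, 2905, 295]);


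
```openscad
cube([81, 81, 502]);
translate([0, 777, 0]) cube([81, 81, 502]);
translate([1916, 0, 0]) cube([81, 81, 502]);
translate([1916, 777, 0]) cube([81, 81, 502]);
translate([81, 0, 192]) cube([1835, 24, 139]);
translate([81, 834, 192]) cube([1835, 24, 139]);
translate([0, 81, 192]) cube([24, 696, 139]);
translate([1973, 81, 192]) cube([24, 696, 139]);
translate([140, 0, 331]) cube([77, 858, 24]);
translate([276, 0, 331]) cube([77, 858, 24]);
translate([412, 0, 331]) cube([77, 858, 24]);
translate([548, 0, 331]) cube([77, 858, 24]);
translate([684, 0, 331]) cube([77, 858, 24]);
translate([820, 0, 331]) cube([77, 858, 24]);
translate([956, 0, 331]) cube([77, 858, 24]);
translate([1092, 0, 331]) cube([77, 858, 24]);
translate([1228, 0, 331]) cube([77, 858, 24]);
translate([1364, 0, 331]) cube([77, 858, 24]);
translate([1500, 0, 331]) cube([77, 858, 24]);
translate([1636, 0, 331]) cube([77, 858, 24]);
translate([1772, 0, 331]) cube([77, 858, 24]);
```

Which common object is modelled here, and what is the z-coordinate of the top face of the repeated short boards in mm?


A bed frame. The slat-top height is 355 mm.

Four posts, four rails, and a row of slats — a bed frame. Slats sit on the rails at z = 192 + 139 = 331; with slat thickness 24, the top is 355 mm.


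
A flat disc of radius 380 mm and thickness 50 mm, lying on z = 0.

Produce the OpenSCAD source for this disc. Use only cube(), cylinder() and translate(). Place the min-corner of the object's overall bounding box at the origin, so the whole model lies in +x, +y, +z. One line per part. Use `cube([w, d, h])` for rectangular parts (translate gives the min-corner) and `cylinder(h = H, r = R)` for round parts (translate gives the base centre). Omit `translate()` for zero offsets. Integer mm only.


translate([380, 380, 0]) cylinder(h = 50, r = 380);


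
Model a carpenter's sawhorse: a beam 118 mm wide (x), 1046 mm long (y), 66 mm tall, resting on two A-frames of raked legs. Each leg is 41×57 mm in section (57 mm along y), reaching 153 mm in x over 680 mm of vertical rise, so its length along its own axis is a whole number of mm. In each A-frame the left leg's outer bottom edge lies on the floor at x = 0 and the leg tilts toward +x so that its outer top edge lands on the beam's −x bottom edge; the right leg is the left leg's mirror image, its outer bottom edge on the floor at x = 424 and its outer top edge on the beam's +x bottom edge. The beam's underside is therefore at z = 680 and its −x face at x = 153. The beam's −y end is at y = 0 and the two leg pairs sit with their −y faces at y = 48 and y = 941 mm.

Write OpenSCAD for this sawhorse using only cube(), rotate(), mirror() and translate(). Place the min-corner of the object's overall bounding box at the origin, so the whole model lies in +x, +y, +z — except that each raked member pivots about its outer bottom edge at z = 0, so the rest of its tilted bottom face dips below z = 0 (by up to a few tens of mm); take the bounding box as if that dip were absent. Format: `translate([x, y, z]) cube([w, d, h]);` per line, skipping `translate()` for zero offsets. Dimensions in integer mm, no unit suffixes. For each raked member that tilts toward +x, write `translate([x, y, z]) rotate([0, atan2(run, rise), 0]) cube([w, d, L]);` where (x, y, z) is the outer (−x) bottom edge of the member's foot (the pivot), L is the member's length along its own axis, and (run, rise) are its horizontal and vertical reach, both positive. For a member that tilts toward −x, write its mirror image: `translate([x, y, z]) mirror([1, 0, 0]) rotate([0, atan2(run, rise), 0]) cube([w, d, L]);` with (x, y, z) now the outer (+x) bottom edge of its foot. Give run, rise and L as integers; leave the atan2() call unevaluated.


translate([153, 0, 680]) cube([118, 1046, 66]);
translate([0, 48, 0]) rotate([0, atan2(153, 680), 0]) cube([41, 57, 697]);
translate([424, 48, 0]) mirror([1, 0, 0]) rotate([0, atan2(153, 680), 0]) cube([41, 57, 697]);
translate([0, 941, 0]) rotate([0, atan2(153, 680), 0]) cube([41, 57, 697]);
translate([424, 941, 0]) mirror([1, 0, 0]) rotate([0, atan2(153, 680), 0]) cube([41, 57, 697]);


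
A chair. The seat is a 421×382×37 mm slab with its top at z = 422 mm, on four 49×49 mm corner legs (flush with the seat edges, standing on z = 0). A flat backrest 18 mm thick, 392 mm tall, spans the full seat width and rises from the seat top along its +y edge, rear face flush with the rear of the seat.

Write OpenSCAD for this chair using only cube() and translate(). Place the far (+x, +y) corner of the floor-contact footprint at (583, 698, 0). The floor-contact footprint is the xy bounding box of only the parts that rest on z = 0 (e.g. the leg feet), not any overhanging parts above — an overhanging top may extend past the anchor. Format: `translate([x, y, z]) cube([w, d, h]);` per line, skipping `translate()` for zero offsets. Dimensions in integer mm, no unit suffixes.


translate([162, 316, 385]) cube([421, 382, 37]);
translate([162, 316, 0]) cube([49, 49, 385]);
translate([534, 316, 0]) cube([49, 49, 385]);
translate([162, 649, 0]) cube([49, 49, 385]);
translate([534, 649, 0]) cube([49, 49, 385]);
translate([162, 680, 422]) cube([421, 18, 392]);


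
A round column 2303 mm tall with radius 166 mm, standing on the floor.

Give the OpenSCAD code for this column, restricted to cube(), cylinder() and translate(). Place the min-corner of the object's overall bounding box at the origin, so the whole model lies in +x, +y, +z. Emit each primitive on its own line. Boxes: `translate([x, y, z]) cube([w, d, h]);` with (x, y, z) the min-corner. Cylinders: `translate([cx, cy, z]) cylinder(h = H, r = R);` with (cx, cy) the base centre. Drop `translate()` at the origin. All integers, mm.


translate([166, 166, 0]) cylinder(h = 2303, r = 166);


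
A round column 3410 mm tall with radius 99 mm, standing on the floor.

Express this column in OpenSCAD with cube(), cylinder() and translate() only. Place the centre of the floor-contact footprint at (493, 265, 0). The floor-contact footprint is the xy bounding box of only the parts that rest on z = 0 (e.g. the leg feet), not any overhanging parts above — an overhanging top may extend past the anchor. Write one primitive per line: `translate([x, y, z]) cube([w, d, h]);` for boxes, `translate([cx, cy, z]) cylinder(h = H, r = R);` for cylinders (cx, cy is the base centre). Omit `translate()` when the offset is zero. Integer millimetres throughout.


translate([493, 265, 0]) cylinder(h = 3410, r = 99);


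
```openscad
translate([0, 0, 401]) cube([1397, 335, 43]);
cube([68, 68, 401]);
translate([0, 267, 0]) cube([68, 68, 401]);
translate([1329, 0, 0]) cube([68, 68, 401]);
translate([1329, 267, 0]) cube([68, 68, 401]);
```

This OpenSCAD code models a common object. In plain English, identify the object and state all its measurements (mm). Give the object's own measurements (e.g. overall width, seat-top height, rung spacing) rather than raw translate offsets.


A bench: a 1397×335 mm seat slab, 43 mm thick, top at z = 444 mm, on four 68×68 mm square legs flush with the seat corners and standing on z = 0.


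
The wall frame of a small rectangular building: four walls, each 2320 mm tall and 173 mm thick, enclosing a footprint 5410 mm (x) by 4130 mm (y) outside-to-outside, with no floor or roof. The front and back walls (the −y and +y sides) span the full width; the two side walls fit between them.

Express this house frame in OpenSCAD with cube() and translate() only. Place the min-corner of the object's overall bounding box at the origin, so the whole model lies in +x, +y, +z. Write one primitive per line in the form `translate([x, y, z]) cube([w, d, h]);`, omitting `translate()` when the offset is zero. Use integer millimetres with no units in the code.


cube([5410, 173, 2320]);
translate([0, 3957, 0]) cube([5410, 173, 2320]);
translate([0, 173, 0]) cube([173, 3784, 2320]);
translate([5237, 173, 0]) cube([173, 3784, 2320]);


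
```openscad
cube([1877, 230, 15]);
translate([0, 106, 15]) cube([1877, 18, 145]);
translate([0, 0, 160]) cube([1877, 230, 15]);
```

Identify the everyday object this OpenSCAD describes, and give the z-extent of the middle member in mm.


An I-beam. The web height is 145 mm.

Two wide flanges with a thin centred web — an I-beam. Overall 175 mm minus two 15 mm flanges gives a web of 175 − 2·15 = 145 mm.


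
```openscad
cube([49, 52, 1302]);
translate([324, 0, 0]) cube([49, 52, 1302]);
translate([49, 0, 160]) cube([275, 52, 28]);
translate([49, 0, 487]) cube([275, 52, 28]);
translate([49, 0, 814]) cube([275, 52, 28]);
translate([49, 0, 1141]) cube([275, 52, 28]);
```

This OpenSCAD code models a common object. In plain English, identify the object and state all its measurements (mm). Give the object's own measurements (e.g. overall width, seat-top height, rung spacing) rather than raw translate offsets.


A straight ladder. Two 49×52 mm vertical rails, 1302 mm tall, stand 373 mm apart (outside-to-outside) with their front faces coplanar on the −y side. 4 rungs, each 52 mm deep and 28 mm tall, span between the inner faces of the rails, front faces flush with the rails. The lowest rung's underside is at z = 160 mm and rungs are spaced 327 mm apart (underside to underside).


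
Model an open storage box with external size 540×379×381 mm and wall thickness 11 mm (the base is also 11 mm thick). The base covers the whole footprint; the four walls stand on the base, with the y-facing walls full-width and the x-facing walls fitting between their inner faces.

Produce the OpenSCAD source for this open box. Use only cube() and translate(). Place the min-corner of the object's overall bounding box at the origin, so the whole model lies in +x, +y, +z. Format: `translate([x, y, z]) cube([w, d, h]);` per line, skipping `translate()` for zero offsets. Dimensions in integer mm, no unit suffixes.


cube([540, 379, 11]);
translate([0, 0, 11]) cube([540, 11, 370]);
translate([0, 368, 11]) cube([540, 11, 370]);
translate([0, 11, 11]) cube([11, 357, 370]);
translate([529, 11, 11]) cube([11, 357, 370]);


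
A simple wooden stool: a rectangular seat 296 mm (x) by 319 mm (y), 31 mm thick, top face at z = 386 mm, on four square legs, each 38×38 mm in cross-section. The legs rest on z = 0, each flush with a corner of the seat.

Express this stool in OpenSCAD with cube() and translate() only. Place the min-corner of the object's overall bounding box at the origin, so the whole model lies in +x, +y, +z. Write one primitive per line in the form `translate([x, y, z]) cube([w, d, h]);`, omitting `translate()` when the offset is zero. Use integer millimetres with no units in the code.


translate([0, 0, 355]) cube([296, 319, 31]);
cube([38, 38, 355]);
translate([258, 0, 0]) cube([38, 38, 355]);
translate([0, 281, 0]) cube([38, 38, 355]);
translate([258, 281, 0]) cube([38, 38, 355]);


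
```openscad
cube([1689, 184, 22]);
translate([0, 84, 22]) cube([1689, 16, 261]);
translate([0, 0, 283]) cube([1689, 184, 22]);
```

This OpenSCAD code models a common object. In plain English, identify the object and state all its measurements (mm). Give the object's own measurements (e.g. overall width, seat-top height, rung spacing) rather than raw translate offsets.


An I-beam lying along x, 1689 mm long. Overall section height 305 mm. Two flanges 184 mm wide (y) and 22 mm thick, one on the floor and one at the top; a web 16 mm thick runs between them, centred on the flange width.


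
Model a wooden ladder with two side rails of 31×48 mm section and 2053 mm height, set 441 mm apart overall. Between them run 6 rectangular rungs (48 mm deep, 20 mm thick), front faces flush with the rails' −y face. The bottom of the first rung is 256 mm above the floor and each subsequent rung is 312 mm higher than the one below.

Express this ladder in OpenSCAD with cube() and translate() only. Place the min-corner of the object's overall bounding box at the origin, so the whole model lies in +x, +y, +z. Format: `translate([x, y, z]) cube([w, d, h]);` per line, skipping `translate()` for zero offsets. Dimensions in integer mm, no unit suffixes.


cube([31, 48, 2053]);
translate([410, 0, 0]) cube([31, 48, 2053]);
translate([31, 0, 256]) cube([379, 48, 20]);
translate([31, 0, 568]) cube([379, 48, 20]);
translate([31, 0, 880]) cube([379, 48, 20]);
translate([31, 0, 1192]) cube([379, 48, 20]);
translate([31, 0, 1504]) cube([379, 48, 20]);
translate([31, 0, 1816]) cube([379, 48, 20]);


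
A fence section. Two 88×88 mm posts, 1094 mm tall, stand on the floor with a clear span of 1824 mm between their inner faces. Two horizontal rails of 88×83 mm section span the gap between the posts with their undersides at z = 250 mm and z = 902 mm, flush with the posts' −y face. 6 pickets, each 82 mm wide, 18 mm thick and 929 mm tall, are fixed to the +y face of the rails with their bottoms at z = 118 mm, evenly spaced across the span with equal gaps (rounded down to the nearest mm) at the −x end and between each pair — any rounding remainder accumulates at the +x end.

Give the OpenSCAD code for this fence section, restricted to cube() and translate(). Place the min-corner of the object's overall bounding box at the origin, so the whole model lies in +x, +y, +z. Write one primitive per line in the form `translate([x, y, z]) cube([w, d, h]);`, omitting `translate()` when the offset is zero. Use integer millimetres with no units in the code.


cube([88, 88, 1094]);
translate([1912, 0, 0]) cube([88, 88, 1094]);
translate([88, 0, 250]) cube([1824, 88, 83]);
translate([88, 0, 902]) cube([1824, 88, 83]);
translate([278, 88, 118]) cube([82, 18, 929]);
translate([550, 88, 118]) cube([82, 18, 929]);
translate([822, 88, 118]) cube([82, 18, 929]);
translate([1094, 88, 118]) cube([82, 18, 929]);
translate([1366, 88, 118]) cube([82, 18, 929]);
translate([1638, 88, 118]) cube([82, 18, 929]);


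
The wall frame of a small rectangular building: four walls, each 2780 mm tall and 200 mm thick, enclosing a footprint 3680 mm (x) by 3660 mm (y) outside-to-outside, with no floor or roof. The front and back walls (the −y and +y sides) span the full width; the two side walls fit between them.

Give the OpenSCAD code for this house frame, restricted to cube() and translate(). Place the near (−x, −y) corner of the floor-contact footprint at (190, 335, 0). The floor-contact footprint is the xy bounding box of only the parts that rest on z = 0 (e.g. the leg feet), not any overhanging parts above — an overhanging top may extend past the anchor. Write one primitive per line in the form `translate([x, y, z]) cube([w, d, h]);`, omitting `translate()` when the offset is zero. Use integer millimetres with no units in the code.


translate([190, 335, 0]) cube([3680, 200, 2780]);
translate([190, 3795, 0]) cube([3680, 200, 2780]);
translate([190, 535, 0]) cube([200, 3260, 2780]);
translate([3670, 535, 0]) cube([200, 3260, 2780]);


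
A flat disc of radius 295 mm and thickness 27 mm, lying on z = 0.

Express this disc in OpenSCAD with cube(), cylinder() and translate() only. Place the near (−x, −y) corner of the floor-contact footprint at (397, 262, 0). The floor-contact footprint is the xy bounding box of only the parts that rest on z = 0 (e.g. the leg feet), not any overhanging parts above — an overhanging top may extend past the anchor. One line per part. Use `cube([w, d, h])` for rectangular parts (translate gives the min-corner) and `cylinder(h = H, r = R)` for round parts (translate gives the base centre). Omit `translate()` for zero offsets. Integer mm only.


translate([692, 557, 0]) cylinder(h = 27, r = 295);


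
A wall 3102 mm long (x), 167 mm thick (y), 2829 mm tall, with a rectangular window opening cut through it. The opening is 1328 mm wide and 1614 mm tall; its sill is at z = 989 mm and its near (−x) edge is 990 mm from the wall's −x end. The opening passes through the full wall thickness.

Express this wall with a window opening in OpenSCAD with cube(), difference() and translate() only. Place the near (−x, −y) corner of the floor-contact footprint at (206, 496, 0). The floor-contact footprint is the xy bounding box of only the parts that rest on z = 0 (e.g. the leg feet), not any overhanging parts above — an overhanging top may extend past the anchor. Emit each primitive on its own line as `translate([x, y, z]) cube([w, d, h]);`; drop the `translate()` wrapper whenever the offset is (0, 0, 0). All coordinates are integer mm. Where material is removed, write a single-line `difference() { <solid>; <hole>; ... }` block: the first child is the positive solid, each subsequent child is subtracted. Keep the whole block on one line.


difference() { translate([206, 496, 0]) cube([3102, 167, 2829]); translate([1196, 496, 989]) cube([1328, 167, 1614]); }


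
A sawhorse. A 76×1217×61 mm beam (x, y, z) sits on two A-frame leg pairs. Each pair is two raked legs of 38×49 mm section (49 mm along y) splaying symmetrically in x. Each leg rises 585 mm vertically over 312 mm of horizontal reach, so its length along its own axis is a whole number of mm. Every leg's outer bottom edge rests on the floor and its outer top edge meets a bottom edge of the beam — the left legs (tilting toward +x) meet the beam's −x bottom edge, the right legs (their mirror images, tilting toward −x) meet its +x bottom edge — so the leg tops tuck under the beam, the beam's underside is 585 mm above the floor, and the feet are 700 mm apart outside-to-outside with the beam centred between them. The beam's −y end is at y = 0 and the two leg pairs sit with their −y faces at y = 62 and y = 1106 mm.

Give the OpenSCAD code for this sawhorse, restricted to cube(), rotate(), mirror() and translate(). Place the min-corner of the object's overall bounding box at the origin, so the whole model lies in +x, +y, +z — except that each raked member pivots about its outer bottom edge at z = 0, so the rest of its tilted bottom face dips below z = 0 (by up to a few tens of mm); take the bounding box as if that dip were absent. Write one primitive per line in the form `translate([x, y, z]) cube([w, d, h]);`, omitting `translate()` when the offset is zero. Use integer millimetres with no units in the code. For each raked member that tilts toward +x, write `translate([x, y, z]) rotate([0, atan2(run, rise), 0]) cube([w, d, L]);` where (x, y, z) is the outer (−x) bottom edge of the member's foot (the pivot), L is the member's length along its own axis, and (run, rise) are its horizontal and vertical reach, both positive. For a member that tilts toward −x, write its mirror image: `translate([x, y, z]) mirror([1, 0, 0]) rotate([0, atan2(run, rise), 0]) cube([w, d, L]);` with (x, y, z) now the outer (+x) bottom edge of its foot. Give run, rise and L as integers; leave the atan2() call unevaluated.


// leg length = √(312² + 585²) = 663
// right-leg outer foot x = 2·312 + 76 = 700
// beam min-corner = (312, 0, 585)
translate([312, 0, 585]) cube([76, 1217, 61]);
translate([0, 62, 0]) rotate([0, atan2(312, 585), 0]) cube([38, 49, 663]);
translate([700, 62, 0]) mirror([1, 0, 0]) rotate([0, atan2(312, 585), 0]) cube([38, 49, 663]);
translate([0, 1106, 0]) rotate([0, atan2(312, 585), 0]) cube([38, 49, 663]);
translate([700, 1106, 0]) mirror([1, 0, 0]) rotate([0, atan2(312, 585), 0]) cube([38, 49, 663]);


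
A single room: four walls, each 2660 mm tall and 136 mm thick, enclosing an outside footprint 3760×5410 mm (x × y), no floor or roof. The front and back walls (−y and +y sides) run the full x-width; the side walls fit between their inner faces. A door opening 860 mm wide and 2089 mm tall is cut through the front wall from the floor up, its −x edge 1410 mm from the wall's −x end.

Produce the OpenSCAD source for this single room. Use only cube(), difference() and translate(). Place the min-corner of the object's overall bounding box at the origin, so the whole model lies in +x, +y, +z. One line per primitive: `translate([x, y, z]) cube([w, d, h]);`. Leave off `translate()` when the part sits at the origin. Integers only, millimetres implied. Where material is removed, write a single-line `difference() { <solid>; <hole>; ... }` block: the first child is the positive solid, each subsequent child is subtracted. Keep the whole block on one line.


difference() { cube([3760, 136, 2660]); translate([1410, 0, 0]) cube([860, 136, 2089]); }
translate([0, 5274, 0]) cube([3760, 136, 2660]);
translate([0, 136, 0]) cube([136, 5138, 2660]);
translate([3624, 136, 0]) cube([136, 5138, 2660]);


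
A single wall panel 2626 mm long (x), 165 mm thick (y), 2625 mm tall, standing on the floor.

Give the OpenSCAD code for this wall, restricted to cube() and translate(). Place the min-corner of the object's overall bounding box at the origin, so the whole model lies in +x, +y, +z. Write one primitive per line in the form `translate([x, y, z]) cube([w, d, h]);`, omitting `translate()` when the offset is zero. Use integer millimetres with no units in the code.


cube([2626, 165, 2625]);


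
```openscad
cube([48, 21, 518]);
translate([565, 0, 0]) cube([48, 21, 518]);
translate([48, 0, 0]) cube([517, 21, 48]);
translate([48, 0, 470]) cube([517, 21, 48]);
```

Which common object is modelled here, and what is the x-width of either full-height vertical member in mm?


A picture frame. The border width is 48 mm.

Four thin pieces enclosing a rectangular opening — a picture frame. The two full-height stiles are 518 mm tall; the top rail sits at z = 470 and is 48 mm tall, so the border above the opening is 518 − 470 = 48 mm, matching the stile x-width.


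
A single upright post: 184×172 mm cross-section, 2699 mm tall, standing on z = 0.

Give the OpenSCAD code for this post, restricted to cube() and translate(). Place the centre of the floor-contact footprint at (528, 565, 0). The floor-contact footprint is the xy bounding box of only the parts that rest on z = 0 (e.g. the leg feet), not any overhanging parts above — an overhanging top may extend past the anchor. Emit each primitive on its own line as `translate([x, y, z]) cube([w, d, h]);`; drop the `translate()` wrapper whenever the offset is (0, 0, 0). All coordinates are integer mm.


translate([436, 479, 0]) cube([184, 172, 2699]);


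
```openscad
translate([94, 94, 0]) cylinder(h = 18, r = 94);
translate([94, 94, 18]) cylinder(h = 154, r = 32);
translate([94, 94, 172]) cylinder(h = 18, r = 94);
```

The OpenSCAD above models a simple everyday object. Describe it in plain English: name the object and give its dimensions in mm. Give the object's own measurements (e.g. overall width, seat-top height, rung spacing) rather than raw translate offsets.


A spool: two coaxial disc flanges of radius 94 mm and thickness 18 mm, joined by a core cylinder of radius 32 mm and height 154 mm. The lower flange rests on z = 0 and the three cylinders share a vertical axis.


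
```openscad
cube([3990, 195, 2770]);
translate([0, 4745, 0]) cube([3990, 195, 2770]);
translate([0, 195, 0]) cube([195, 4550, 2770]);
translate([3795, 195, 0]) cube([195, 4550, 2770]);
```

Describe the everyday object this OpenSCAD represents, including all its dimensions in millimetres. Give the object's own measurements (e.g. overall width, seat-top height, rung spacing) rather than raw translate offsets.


The wall frame of a small rectangular building: four walls, each 2770 mm tall and 195 mm thick, enclosing a footprint 3990 mm (x) by 4940 mm (y) outside-to-outside, with no floor or roof. The front and back walls (the −y and +y sides) span the full width; the two side walls fit between them.


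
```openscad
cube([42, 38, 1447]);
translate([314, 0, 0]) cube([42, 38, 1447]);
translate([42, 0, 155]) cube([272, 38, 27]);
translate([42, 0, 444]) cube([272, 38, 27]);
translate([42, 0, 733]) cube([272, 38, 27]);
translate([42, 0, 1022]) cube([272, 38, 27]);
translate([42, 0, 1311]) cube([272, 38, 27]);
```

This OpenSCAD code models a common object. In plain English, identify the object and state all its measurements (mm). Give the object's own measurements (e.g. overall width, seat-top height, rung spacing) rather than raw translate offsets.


A straight ladder. Two 42×38 mm vertical rails, 1447 mm tall, stand 356 mm apart (outside-to-outside) with their front faces coplanar on the −y side. 5 rungs, each 38 mm deep and 27 mm tall, span between the inner faces of the rails, front faces flush with the rails. The lowest rung's underside is at z = 155 mm and rungs are spaced 289 mm apart (underside to underside).


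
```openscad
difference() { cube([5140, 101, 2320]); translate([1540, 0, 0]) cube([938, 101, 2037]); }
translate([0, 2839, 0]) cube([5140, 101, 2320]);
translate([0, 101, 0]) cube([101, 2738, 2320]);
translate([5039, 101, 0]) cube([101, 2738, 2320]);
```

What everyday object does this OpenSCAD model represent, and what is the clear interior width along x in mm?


A single room. The interior width is 4938 mm.

Four walls enclosing a rectangle with a door in the front wall — a room. Outside width 5140 minus two 101 mm walls gives 4938 mm.


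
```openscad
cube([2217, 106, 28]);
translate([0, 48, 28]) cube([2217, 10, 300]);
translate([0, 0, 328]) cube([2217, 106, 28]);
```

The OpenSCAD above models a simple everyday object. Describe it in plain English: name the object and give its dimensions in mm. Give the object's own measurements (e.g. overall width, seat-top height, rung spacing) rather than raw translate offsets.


An I-beam lying along x, 2217 mm long. Overall section height 356 mm. Two flanges 106 mm wide (y) and 28 mm thick, one on the floor and one at the top; a web 10 mm thick runs between them, centred on the flange width.


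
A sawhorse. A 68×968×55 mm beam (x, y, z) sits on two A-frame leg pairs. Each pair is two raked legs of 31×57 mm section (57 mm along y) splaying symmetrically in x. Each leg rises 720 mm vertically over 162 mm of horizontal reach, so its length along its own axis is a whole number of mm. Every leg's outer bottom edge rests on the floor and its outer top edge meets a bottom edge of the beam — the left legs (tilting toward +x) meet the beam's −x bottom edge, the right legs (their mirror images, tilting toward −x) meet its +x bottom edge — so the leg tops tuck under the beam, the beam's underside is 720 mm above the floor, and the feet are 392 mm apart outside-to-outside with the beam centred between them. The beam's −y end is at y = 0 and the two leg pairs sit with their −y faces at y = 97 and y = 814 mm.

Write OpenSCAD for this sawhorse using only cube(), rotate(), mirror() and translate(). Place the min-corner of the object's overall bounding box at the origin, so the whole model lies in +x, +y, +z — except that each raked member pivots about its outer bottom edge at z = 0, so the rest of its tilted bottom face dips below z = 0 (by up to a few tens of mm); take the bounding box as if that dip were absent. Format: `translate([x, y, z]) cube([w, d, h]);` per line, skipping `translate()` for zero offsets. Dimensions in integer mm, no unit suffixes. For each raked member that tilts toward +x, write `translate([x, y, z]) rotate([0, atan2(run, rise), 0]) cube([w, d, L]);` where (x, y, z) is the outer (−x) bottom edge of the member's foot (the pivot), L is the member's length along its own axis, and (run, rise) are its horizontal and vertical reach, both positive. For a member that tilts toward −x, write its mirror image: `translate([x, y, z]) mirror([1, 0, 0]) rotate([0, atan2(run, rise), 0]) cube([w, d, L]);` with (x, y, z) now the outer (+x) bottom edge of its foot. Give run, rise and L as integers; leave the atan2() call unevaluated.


translate([162, 0, 720]) cube([68, 968, 55]);
translate([0, 97, 0]) rotate([0, atan2(162, 720), 0]) cube([31, 57, 738]);
translate([392, 97, 0]) mirror([1, 0, 0]) rotate([0, atan2(162, 720), 0]) cube([31, 57, 738]);
translate([0, 814, 0]) rotate([0, atan2(162, 720), 0]) cube([31, 57, 738]);
translate([392, 814, 0]) mirror([1, 0, 0]) rotate([0, atan2(162, 720), 0]) cube([31, 57, 738]);


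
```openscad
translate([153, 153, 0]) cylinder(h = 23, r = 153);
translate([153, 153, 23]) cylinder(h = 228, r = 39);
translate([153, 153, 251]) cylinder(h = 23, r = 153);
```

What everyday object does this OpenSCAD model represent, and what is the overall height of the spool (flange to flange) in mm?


A spool. The overall height is 274 mm.

Three coaxial cylinders, large–small–large — a spool. Two 23 mm flanges and a 228 mm core give 23 + 228 + 23 = 274 mm.


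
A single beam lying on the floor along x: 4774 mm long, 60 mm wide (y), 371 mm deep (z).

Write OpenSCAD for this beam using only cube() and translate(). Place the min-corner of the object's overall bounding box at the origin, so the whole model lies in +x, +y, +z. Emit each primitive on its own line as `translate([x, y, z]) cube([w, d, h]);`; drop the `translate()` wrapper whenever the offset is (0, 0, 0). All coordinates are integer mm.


cube([4774, 60, 371]);


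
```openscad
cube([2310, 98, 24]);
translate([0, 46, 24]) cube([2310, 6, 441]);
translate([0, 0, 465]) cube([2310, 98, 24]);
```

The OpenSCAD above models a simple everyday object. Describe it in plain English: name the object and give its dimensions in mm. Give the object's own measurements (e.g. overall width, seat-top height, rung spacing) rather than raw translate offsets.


An I-beam lying along x, 2310 mm long. Overall section height 489 mm. Two flanges 98 mm wide (y) and 24 mm thick, one on the floor and one at the top; a web 6 mm thick runs between them, centred on the flange width.


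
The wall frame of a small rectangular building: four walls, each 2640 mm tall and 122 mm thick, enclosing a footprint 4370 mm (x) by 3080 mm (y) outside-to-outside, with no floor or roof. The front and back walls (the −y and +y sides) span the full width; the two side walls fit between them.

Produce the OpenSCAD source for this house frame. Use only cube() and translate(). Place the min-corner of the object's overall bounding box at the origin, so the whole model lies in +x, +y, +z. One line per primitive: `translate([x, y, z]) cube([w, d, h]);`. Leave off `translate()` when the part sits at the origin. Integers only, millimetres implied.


cube([4370, 122, 2640]);
translate([0, 2958, 0]) cube([4370, 122, 2640]);
translate([0, 122, 0]) cube([122, 2836, 2640]);
translate([4248, 122, 0]) cube([122, 2836, 2640]);


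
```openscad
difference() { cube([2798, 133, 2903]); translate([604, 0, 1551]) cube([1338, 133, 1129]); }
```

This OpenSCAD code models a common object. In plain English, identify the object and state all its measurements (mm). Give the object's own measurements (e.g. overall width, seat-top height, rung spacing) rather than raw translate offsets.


A wall 2798 mm long (x), 133 mm thick (y), 2903 mm tall, with a rectangular window opening cut through it. The opening is 1338 mm wide and 1129 mm tall; its sill is at z = 1551 mm and its near (−x) edge is 604 mm from the wall's −x end. The opening passes through the full wall thickness.


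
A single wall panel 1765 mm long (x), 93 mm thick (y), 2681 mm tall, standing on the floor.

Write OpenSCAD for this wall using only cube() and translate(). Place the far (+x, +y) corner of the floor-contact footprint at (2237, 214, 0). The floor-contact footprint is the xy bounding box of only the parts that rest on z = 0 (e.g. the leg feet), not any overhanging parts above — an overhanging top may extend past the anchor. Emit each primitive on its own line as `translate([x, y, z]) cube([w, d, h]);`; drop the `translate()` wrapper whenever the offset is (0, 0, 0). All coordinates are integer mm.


translate([472, 121, 0]) cube([1765, 93, 2681]);


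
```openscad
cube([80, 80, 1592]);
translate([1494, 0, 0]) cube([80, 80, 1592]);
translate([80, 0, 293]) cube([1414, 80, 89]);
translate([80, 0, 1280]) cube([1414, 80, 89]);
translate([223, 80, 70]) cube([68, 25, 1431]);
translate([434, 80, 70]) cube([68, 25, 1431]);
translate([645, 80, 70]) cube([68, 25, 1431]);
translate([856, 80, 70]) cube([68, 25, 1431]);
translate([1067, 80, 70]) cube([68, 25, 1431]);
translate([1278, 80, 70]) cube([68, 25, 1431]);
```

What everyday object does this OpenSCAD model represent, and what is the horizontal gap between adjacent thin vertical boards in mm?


A fence section. The picket gap is 143 mm.

Two posts, two rails, 6 pickets — a fence section. Span 1414 mm holds 6 pickets of 68 mm with 7 equal gaps: ⌊(1414 − 6·68) / 7⌋ = 143 mm.


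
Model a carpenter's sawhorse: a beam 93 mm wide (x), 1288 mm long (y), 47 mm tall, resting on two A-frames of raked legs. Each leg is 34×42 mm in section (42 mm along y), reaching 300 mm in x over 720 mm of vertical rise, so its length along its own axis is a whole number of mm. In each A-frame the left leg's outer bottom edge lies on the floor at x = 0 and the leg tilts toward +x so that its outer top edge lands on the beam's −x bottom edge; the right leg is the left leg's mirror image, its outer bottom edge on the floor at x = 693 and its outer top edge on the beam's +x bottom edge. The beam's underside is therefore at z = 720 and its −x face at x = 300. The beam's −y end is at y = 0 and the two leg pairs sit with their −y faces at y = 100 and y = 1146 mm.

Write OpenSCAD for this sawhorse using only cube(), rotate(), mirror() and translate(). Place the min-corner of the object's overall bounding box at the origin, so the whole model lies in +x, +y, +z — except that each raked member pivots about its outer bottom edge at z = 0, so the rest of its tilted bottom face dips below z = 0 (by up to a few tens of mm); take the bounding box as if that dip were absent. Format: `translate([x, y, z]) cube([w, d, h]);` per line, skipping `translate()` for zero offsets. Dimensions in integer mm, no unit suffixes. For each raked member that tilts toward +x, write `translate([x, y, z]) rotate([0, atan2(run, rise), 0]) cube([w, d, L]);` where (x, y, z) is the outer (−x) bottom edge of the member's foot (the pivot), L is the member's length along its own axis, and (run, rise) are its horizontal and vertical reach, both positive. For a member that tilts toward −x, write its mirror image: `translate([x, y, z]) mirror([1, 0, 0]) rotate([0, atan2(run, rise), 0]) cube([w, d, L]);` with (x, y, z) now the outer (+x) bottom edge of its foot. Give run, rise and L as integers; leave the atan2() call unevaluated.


// leg length = √(300² + 720²) = 780
// right-leg outer foot x = 2·300 + 93 = 693
// beam min-corner = (300, 0, 720)
translate([300, 0, 720]) cube([93, 1288, 47]);
translate([0, 100, 0]) rotate([0, atan2(300, 720), 0]) cube([34, 42, 780]);
translate([693, 100, 0]) mirror([1, 0, 0]) rotate([0, atan2(300, 720), 0]) cube([34, 42, 780]);
translate([0, 1146, 0]) rotate([0, atan2(300, 720), 0]) cube([34, 42, 780]);
translate([693, 1146, 0]) mirror([1, 0, 0]) rotate([0, atan2(300, 720), 0]) cube([34, 42, 780]);


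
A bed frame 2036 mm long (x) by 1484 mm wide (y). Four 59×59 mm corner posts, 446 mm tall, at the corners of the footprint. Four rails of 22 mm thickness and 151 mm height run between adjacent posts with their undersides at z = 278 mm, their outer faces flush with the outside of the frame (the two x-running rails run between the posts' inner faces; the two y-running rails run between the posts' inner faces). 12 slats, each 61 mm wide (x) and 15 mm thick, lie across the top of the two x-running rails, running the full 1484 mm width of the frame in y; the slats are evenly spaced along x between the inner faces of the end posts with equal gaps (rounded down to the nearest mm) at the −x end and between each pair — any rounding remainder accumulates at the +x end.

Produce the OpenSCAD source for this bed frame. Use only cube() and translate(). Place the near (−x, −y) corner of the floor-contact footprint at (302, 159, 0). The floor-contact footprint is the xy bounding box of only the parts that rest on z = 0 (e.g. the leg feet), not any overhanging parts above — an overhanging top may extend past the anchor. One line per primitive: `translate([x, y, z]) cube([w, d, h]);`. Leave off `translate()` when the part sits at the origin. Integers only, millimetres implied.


translate([302, 159, 0]) cube([59, 59, 446]);
translate([302, 1584, 0]) cube([59, 59, 446]);
translate([2279, 159, 0]) cube([59, 59, 446]);
translate([2279, 1584, 0]) cube([59, 59, 446]);
translate([361, 159, 278]) cube([1918, 22, 151]);
translate([361, 1621, 278]) cube([1918, 22, 151]);
translate([302, 218, 278]) cube([22, 1366, 151]);
translate([2316, 218, 278]) cube([22, 1366, 151]);
translate([452, 159, 429]) cube([61, 1484, 15]);
translate([604, 159, 429]) cube([61, 1484, 15]);
translate([756, 159, 429]) cube([61, 1484, 15]);
translate([908, 159, 429]) cube([61, 1484, 15]);
translate([1060, 159, 429]) cube([61, 1484, 15]);
translate([1212, 159, 429]) cube([61, 1484, 15]);
translate([1364, 159, 429]) cube([61, 1484, 15]);
translate([1516, 159, 429]) cube([61, 1484, 15]);
translate([1668, 159, 429]) cube([61, 1484, 15]);
translate([1820, 159, 429]) cube([61, 1484, 15]);
translate([1972, 159, 429]) cube([61, 1484, 15]);
translate([2124, 159, 429]) cube([61, 1484, 15]);
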